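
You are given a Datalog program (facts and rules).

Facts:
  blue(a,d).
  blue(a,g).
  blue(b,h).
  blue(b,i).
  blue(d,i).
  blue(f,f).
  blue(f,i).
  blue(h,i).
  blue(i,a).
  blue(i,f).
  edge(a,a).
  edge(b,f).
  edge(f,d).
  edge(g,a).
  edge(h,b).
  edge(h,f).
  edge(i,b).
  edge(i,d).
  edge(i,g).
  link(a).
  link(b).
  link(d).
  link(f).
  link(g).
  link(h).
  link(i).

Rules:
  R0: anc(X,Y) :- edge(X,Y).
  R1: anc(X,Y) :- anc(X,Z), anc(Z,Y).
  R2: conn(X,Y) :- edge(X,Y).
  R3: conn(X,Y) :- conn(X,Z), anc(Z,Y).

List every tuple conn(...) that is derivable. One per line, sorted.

round 1: derive anc(a,a) via R0 from edge(a,a)
round 1: derive anc(b,f) via R0 from edge(b,f)
round 1: derive anc(f,d) via R0 from edge(f,d)
round 1: derive anc(g,a) via R0 from edge(g,a)
round 1: derive anc(h,b) via R0 from edge(h,b)
round 1: derive anc(h,f) via R0 from edge(h,f)
round 1: derive anc(i,b) via R0 from edge(i,b)
round 1: derive anc(i,d) via R0 from edge(i,d)
round 1: derive anc(i,g) via R0 from edge(i,g)
round 1: derive conn(a,a) via R2 from edge(a,a)
round 1: derive conn(b,f) via R2 from edge(b,f)
round 1: derive conn(f,d) via R2 from edge(f,d)
round 1: derive conn(g,a) via R2 from edge(g,a)
round 1: derive conn(h,b) via R2 from edge(h,b)
round 1: derive conn(h,f) via R2 from edge(h,f)
round 1: derive conn(i,b) via R2 from edge(i,b)
round 1: derive conn(i,d) via R2 from edge(i,d)
round 1: derive conn(i,g) via R2 from edge(i,g)
round 2: derive anc(b,d) via R1 from anc(b,f), anc(f,d)
round 2: derive anc(h,d) via R1 from anc(h,f), anc(f,d)
round 2: derive anc(i,a) via R1 from anc(i,g), anc(g,a)
round 2: derive anc(i,f) via R1 from anc(i,b), anc(b,f)
round 2: derive conn(b,d) via R3 from conn(b,f), anc(f,d)
round 2: derive conn(h,d) via R3 from conn(h,f), anc(f,d)
round 2: derive conn(i,a) via R3 from conn(i,g), anc(g,a)
round 2: derive conn(i,f) via R3 from conn(i,b), anc(b,f)

conn(a,a)
conn(b,d)
conn(b,f)
conn(f,d)
conn(g,a)
conn(h,b)
conn(h,d)
conn(h,f)
conn(i,a)
conn(i,b)
conn(i,d)
conn(i,f)
conn(i,g)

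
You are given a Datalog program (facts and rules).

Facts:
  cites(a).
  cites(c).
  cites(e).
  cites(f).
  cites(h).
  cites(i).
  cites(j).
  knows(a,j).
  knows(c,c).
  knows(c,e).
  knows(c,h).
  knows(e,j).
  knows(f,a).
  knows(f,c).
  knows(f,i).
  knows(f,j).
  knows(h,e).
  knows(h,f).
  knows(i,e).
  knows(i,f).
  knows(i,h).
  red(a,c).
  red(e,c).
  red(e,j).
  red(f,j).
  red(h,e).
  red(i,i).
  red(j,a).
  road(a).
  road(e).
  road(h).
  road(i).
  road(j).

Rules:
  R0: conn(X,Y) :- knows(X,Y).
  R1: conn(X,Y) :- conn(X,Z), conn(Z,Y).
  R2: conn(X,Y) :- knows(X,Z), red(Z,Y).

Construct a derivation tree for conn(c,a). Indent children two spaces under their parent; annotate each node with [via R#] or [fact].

conn(c,a)  [via R1]
  conn(c,e)  [via R0]
    knows(c,e)  [fact]
  conn(e,a)  [via R2]
    knows(e,j)  [fact]
    red(j,a)  [fact]

round 1: derive conn(a,j) via R0 from knows(a,j)
round 1: derive conn(c,c) via R0 from knows(c,c)
round 1: derive conn(c,e) via R0 from knows(c,e)
round 1: derive conn(c,h) via R0 from knows(c,h)
round 1: derive conn(e,j) via R0 from knows(e,j)
round 1: derive conn(f,a) via R0 from knows(f,a)
round 1: derive conn(f,c) via R0 from knows(f,c)
round 1: derive conn(f,i) via R0 from knows(f,i)
round 1: derive conn(f,j) via R0 from knows(f,j)
round 1: derive conn(h,e) via R0 from knows(h,e)
round 1: derive conn(h,f) via R0 from knows(h,f)
round 1: derive conn(i,e) via R0 from knows(i,e)
round 1: derive conn(i,f) via R0 from knows(i,f)
round 1: derive conn(i,h) via R0 from knows(i,h)
round 1: derive conn(a,a) via R2 from knows(a,j), red(j,a)
round 1: derive conn(c,j) via R2 from knows(c,e), red(e,j)
round 1: derive conn(e,a) via R2 from knows(e,j), red(j,a)
round 1: derive conn(h,c) via R2 from knows(h,e), red(e,c)
round 1: derive conn(h,j) via R2 from knows(h,e), red(e,j)
round 1: derive conn(i,c) via R2 from knows(i,e), red(e,c)
round 1: derive conn(i,j) via R2 from knows(i,e), red(e,j)
round 2: derive conn(c,a) via R1 from conn(c,e), conn(e,a)
round 2: derive conn(c,f) via R1 from conn(c,h), conn(h,f)
round 2: derive conn(f,e) via R1 from conn(f,c), conn(c,e)
round 2: derive conn(f,f) via R1 from conn(f,i), conn(i,f)
round 2: derive conn(f,h) via R1 from conn(f,c), conn(c,h)
round 2: derive conn(h,a) via R1 from conn(h,e), conn(e,a)
round 2: derive conn(h,h) via R1 from conn(h,c), conn(c,h)
round 2: derive conn(h,i) via R1 from conn(h,f), conn(f,i)
round 2: derive conn(i,a) via R1 from conn(i,e), conn(e,a)
round 2: derive conn(i,i) via R1 from conn(i,f), conn(f,i)
round 3: derive conn(c,i) via R1 from conn(c,f), conn(f,i)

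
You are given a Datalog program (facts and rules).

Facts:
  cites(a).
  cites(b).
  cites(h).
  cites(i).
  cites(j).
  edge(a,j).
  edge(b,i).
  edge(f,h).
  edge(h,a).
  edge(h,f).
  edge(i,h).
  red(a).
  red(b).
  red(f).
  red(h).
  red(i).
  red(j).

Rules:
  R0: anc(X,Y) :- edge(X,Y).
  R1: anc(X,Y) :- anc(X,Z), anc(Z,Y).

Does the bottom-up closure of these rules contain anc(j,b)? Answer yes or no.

no

round 1: derive anc(a,j) via R0 from edge(a,j)
round 1: derive anc(b,i) via R0 from edge(b,i)
round 1: derive anc(f,h) via R0 from edge(f,h)
round 1: derive anc(h,a) via R0 from edge(h,a)
round 1: derive anc(h,f) via R0 from edge(h,f)
round 1: derive anc(i,h) via R0 from edge(i,h)
round 2: derive anc(b,h) via R1 from anc(b,i), anc(i,h)
round 2: derive anc(f,a) via R1 from anc(f,h), anc(h,a)
round 2: derive anc(f,f) via R1 from anc(f,h), anc(h,f)
round 2: derive anc(h,h) via R1 from anc(h,f), anc(f,h)
round 2: derive anc(h,j) via R1 from anc(h,a), anc(a,j)
round 2: derive anc(i,a) via R1 from anc(i,h), anc(h,a)
round 2: derive anc(i,f) via R1 from anc(i,h), anc(h,f)
round 3: derive anc(b,a) via R1 from anc(b,h), anc(h,a)
round 3: derive anc(b,f) via R1 from anc(b,h), anc(h,f)
round 3: derive anc(b,j) via R1 from anc(b,h), anc(h,j)
round 3: derive anc(f,j) via R1 from anc(f,a), anc(a,j)
round 3: derive anc(i,j) via R1 from anc(i,a), anc(a,j)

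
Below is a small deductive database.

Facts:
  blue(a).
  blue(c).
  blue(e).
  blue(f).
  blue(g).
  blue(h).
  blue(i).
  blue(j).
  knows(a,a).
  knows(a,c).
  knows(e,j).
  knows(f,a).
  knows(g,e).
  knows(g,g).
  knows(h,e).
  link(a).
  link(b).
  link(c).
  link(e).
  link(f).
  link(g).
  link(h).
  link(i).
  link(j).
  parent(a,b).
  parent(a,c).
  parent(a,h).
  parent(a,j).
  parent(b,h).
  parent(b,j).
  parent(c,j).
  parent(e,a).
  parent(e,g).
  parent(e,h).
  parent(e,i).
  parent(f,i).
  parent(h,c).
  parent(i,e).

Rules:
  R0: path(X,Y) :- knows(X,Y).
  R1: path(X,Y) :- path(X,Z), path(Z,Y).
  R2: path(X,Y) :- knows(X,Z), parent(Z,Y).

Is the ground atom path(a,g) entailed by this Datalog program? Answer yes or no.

round 1: derive path(a,a) via R0 from knows(a,a)
round 1: derive path(a,c) via R0 from knows(a,c)
round 1: derive path(e,j) via R0 from knows(e,j)
round 1: derive path(f,a) via R0 from knows(f,a)
round 1: derive path(g,e) via R0 from knows(g,e)
round 1: derive path(g,g) via R0 from knows(g,g)
round 1: derive path(h,e) via R0 from knows(h,e)
round 1: derive path(a,b) via R2 from knows(a,a), parent(a,b)
round 1: derive path(a,h) via R2 from knows(a,a), parent(a,h)
round 1: derive path(a,j) via R2 from knows(a,a), parent(a,j)
round 1: derive path(f,b) via R2 from knows(f,a), parent(a,b)
round 1: derive path(f,c) via R2 from knows(f,a), parent(a,c)
round 1: derive path(f,h) via R2 from knows(f,a), parent(a,h)
round 1: derive path(f,j) via R2 from knows(f,a), parent(a,j)
round 1: derive path(g,a) via R2 from knows(g,e), parent(e,a)
round 1: derive path(g,h) via R2 from knows(g,e), parent(e,h)
round 1: derive path(g,i) via R2 from knows(g,e), parent(e,i)
round 1: derive path(h,a) via R2 from knows(h,e), parent(e,a)
round 1: derive path(h,g) via R2 from knows(h,e), parent(e,g)
round 1: derive path(h,h) via R2 from knows(h,e), parent(e,h)
round 1: derive path(h,i) via R2 from knows(h,e), parent(e,i)
round 2: derive path(a,e) via R1 from path(a,h), path(h,e)
round 2: derive path(a,g) via R1 from path(a,h), path(h,g)
round 2: derive path(a,i) via R1 from path(a,h), path(h,i)
round 2: derive path(f,e) via R1 from path(f,h), path(h,e)
round 2: derive path(f,g) via R1 from path(f,h), path(h,g)
round 2: derive path(f,i) via R1 from path(f,h), path(h,i)
round 2: derive path(g,b) via R1 from path(g,a), path(a,b)
round 2: derive path(g,c) via R1 from path(g,a), path(a,c)
round 2: derive path(g,j) via R1 from path(g,a), path(a,j)
round 2: derive path(h,b) via R1 from path(h,a), path(a,b)
round 2: derive path(h,c) via R1 from path(h,a), path(a,c)
round 2: derive path(h,j) via R1 from path(h,a), path(a,j)

yes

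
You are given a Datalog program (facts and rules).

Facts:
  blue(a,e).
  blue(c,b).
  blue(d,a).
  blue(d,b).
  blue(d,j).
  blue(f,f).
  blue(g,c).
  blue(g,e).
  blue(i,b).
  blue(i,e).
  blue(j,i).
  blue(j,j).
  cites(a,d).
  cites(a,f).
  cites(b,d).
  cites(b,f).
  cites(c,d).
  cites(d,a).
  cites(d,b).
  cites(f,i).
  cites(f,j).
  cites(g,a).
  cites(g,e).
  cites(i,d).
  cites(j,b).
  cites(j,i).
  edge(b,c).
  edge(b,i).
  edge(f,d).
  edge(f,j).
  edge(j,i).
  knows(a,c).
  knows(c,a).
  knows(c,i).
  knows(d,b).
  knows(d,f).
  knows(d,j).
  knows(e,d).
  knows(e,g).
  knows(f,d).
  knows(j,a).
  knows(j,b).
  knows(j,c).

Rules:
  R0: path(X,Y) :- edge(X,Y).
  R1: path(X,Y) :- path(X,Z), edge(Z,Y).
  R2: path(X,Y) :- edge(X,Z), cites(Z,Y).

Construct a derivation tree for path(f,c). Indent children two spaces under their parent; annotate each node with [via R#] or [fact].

round 1: derive path(b,c) via R0 from edge(b,c)
round 1: derive path(b,i) via R0 from edge(b,i)
round 1: derive path(f,d) via R0 from edge(f,d)
round 1: derive path(f,j) via R0 from edge(f,j)
round 1: derive path(j,i) via R0 from edge(j,i)
round 1: derive path(b,d) via R2 from edge(b,c), cites(c,d)
round 1: derive path(f,a) via R2 from edge(f,d), cites(d,a)
round 1: derive path(f,b) via R2 from edge(f,d), cites(d,b)
round 1: derive path(f,i) via R2 from edge(f,j), cites(j,i)
round 1: derive path(j,d) via R2 from edge(j,i), cites(i,d)
round 2: derive path(f,c) via R1 from path(f,b), edge(b,c)

path(f,c)  [via R1]
  path(f,b)  [via R2]
    edge(f,d)  [fact]
    cites(d,b)  [fact]
  edge(b,c)  [fact]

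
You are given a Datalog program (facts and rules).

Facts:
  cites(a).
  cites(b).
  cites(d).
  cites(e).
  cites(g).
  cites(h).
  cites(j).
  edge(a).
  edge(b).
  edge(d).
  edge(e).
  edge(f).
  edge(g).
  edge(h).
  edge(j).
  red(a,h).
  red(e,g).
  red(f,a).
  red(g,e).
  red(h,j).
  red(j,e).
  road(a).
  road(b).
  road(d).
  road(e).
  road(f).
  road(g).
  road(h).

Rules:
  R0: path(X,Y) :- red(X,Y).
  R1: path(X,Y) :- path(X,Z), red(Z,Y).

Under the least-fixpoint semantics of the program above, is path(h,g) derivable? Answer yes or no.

yes

round 1: derive path(a,h) via R0 from red(a,h)
round 1: derive path(e,g) via R0 from red(e,g)
round 1: derive path(f,a) via R0 from red(f,a)
round 1: derive path(g,e) via R0 from red(g,e)
round 1: derive path(h,j) via R0 from red(h,j)
round 1: derive path(j,e) via R0 from red(j,e)
round 2: derive path(a,j) via R1 from path(a,h), red(h,j)
round 2: derive path(e,e) via R1 from path(e,g), red(g,e)
round 2: derive path(f,h) via R1 from path(f,a), red(a,h)
round 2: derive path(g,g) via R1 from path(g,e), red(e,g)
round 2: derive path(h,e) via R1 from path(h,j), red(j,e)
round 2: derive path(j,g) via R1 from path(j,e), red(e,g)
round 3: derive path(a,e) via R1 from path(a,j), red(j,e)
round 3: derive path(f,j) via R1 from path(f,h), red(h,j)
round 3: derive path(h,g) via R1 from path(h,e), red(e,g)
round 4: derive path(a,g) via R1 from path(a,e), red(e,g)
round 4: derive path(f,e) via R1 from path(f,j), red(j,e)
round 5: derive path(f,g) via R1 from path(f,e), red(e,g)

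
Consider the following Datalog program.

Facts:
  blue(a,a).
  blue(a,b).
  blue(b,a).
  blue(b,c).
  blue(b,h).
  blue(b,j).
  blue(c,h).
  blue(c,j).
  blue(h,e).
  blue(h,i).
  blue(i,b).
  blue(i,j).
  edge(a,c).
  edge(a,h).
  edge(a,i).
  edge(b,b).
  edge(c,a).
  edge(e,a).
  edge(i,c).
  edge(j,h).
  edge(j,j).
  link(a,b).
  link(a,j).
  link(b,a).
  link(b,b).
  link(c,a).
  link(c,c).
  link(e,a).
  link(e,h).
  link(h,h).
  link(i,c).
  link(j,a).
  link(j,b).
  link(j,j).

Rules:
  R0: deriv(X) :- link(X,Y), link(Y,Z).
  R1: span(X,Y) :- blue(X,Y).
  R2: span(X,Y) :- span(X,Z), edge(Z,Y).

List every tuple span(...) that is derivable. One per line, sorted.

span(a,a)
span(a,b)
span(a,c)
span(a,h)
span(a,i)
span(b,a)
span(b,c)
span(b,h)
span(b,i)
span(b,j)
span(c,h)
span(c,j)
span(h,a)
span(h,c)
span(h,e)
span(h,h)
span(h,i)
span(i,b)
span(i,h)
span(i,j)

round 1: derive span(a,a) via R1 from blue(a,a)
round 1: derive span(a,b) via R1 from blue(a,b)
round 1: derive span(b,a) via R1 from blue(b,a)
round 1: derive span(b,c) via R1 from blue(b,c)
round 1: derive span(b,h) via R1 from blue(b,h)
round 1: derive span(b,j) via R1 from blue(b,j)
round 1: derive span(c,h) via R1 from blue(c,h)
round 1: derive span(c,j) via R1 from blue(c,j)
round 1: derive span(h,e) via R1 from blue(h,e)
round 1: derive span(h,i) via R1 from blue(h,i)
round 1: derive span(i,b) via R1 from blue(i,b)
round 1: derive span(i,j) via R1 from blue(i,j)
round 2: derive span(a,c) via R2 from span(a,a), edge(a,c)
round 2: derive span(a,h) via R2 from span(a,a), edge(a,h)
round 2: derive span(a,i) via R2 from span(a,a), edge(a,i)
round 2: derive span(b,i) via R2 from span(b,a), edge(a,i)
round 2: derive span(h,a) via R2 from span(h,e), edge(e,a)
round 2: derive span(h,c) via R2 from span(h,i), edge(i,c)
round 2: derive span(i,h) via R2 from span(i,j), edge(j,h)
round 3: derive span(h,h) via R2 from span(h,a), edge(a,h)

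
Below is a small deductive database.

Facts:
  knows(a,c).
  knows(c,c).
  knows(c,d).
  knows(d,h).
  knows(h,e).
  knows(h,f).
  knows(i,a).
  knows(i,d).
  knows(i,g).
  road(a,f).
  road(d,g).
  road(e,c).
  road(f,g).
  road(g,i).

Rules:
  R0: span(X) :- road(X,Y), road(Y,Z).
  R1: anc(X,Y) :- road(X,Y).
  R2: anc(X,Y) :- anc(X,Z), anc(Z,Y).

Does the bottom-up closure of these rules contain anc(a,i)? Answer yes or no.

yes

round 1: derive anc(a,f) via R1 from road(a,f)
round 1: derive anc(d,g) via R1 from road(d,g)
round 1: derive anc(e,c) via R1 from road(e,c)
round 1: derive anc(f,g) via R1 from road(f,g)
round 1: derive anc(g,i) via R1 from road(g,i)
round 2: derive anc(a,g) via R2 from anc(a,f), anc(f,g)
round 2: derive anc(d,i) via R2 from anc(d,g), anc(g,i)
round 2: derive anc(f,i) via R2 from anc(f,g), anc(g,i)
round 3: derive anc(a,i) via R2 from anc(a,f), anc(f,i)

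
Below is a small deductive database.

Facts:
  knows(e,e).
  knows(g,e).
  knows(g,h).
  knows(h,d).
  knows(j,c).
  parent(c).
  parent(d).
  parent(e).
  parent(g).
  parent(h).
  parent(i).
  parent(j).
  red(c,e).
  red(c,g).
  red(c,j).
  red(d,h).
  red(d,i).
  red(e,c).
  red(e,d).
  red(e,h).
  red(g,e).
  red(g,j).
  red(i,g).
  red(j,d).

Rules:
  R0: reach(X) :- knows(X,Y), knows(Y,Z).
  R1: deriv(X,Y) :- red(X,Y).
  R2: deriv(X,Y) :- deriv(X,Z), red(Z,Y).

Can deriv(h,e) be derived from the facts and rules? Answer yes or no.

round 1: derive deriv(c,e) via R1 from red(c,e)
round 1: derive deriv(c,g) via R1 from red(c,g)
round 1: derive deriv(c,j) via R1 from red(c,j)
round 1: derive deriv(d,h) via R1 from red(d,h)
round 1: derive deriv(d,i) via R1 from red(d,i)
round 1: derive deriv(e,c) via R1 from red(e,c)
round 1: derive deriv(e,d) via R1 from red(e,d)
round 1: derive deriv(e,h) via R1 from red(e,h)
round 1: derive deriv(g,e) via R1 from red(g,e)
round 1: derive deriv(g,j) via R1 from red(g,j)
round 1: derive deriv(i,g) via R1 from red(i,g)
round 1: derive deriv(j,d) via R1 from red(j,d)
round 2: derive deriv(c,c) via R2 from deriv(c,e), red(e,c)
round 2: derive deriv(c,d) via R2 from deriv(c,e), red(e,d)
round 2: derive deriv(c,h) via R2 from deriv(c,e), red(e,h)
round 2: derive deriv(d,g) via R2 from deriv(d,i), red(i,g)
round 2: derive deriv(e,e) via R2 from deriv(e,c), red(c,e)
round 2: derive deriv(e,g) via R2 from deriv(e,c), red(c,g)
round 2: derive deriv(e,i) via R2 from deriv(e,d), red(d,i)
round 2: derive deriv(e,j) via R2 from deriv(e,c), red(c,j)
round 2: derive deriv(g,c) via R2 from deriv(g,e), red(e,c)
round 2: derive deriv(g,d) via R2 from deriv(g,e), red(e,d)
round 2: derive deriv(g,h) via R2 from deriv(g,e), red(e,h)
round 2: derive deriv(i,e) via R2 from deriv(i,g), red(g,e)
round 2: derive deriv(i,j) via R2 from deriv(i,g), red(g,j)
round 2: derive deriv(j,h) via R2 from deriv(j,d), red(d,h)
round 2: derive deriv(j,i) via R2 from deriv(j,d), red(d,i)
round 3: derive deriv(c,i) via R2 from deriv(c,d), red(d,i)
round 3: derive deriv(d,e) via R2 from deriv(d,g), red(g,e)
round 3: derive deriv(d,j) via R2 from deriv(d,g), red(g,j)
round 3: derive deriv(g,g) via R2 from deriv(g,c), red(c,g)
round 3: derive deriv(g,i) via R2 from deriv(g,d), red(d,i)
round 3: derive deriv(i,c) via R2 from deriv(i,e), red(e,c)
round 3: derive deriv(i,d) via R2 from deriv(i,e), red(e,d)
round 3: derive deriv(i,h) via R2 from deriv(i,e), red(e,h)
round 3: derive deriv(j,g) via R2 from deriv(j,i), red(i,g)
round 4: derive deriv(d,c) via R2 from deriv(d,e), red(e,c)
round 4: derive deriv(d,d) via R2 from deriv(d,e), red(e,d)
round 4: derive deriv(i,i) via R2 from deriv(i,d), red(d,i)
round 4: derive deriv(j,e) via R2 from deriv(j,g), red(g,e)
round 4: derive deriv(j,j) via R2 from deriv(j,g), red(g,j)
round 5: derive deriv(j,c) via R2 from deriv(j,e), red(e,c)

no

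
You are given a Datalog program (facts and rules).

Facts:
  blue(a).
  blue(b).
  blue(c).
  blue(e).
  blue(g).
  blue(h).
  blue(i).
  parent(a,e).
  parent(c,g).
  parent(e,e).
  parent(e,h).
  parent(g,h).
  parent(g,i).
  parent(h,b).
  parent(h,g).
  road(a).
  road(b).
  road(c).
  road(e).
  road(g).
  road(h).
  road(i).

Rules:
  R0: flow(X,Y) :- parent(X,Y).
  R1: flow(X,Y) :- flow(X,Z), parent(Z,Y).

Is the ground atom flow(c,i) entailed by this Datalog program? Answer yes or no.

round 1: derive flow(a,e) via R0 from parent(a,e)
round 1: derive flow(c,g) via R0 from parent(c,g)
round 1: derive flow(e,e) via R0 from parent(e,e)
round 1: derive flow(e,h) via R0 from parent(e,h)
round 1: derive flow(g,h) via R0 from parent(g,h)
round 1: derive flow(g,i) via R0 from parent(g,i)
round 1: derive flow(h,b) via R0 from parent(h,b)
round 1: derive flow(h,g) via R0 from parent(h,g)
round 2: derive flow(a,h) via R1 from flow(a,e), parent(e,h)
round 2: derive flow(c,h) via R1 from flow(c,g), parent(g,h)
round 2: derive flow(c,i) via R1 from flow(c,g), parent(g,i)
round 2: derive flow(e,b) via R1 from flow(e,h), parent(h,b)
round 2: derive flow(e,g) via R1 from flow(e,h), parent(h,g)
round 2: derive flow(g,b) via R1 from flow(g,h), parent(h,b)
round 2: derive flow(g,g) via R1 from flow(g,h), parent(h,g)
round 2: derive flow(h,h) via R1 from flow(h,g), parent(g,h)
round 2: derive flow(h,i) via R1 from flow(h,g), parent(g,i)
round 3: derive flow(a,b) via R1 from flow(a,h), parent(h,b)
round 3: derive flow(a,g) via R1 from flow(a,h), parent(h,g)
round 3: derive flow(c,b) via R1 from flow(c,h), parent(h,b)
round 3: derive flow(e,i) via R1 from flow(e,g), parent(g,i)
round 4: derive flow(a,i) via R1 from flow(a,g), parent(g,i)

yes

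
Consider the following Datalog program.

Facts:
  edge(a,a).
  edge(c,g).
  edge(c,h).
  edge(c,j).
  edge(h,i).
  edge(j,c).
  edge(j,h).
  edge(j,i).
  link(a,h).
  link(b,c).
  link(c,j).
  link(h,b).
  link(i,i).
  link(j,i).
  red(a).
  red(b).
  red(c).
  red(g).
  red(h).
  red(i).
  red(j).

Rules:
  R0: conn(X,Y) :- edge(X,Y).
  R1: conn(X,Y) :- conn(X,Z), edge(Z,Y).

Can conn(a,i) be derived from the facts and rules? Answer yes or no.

no

round 1: derive conn(a,a) via R0 from edge(a,a)
round 1: derive conn(c,g) via R0 from edge(c,g)
round 1: derive conn(c,h) via R0 from edge(c,h)
round 1: derive conn(c,j) via R0 from edge(c,j)
round 1: derive conn(h,i) via R0 from edge(h,i)
round 1: derive conn(j,c) via R0 from edge(j,c)
round 1: derive conn(j,h) via R0 from edge(j,h)
round 1: derive conn(j,i) via R0 from edge(j,i)
round 2: derive conn(c,c) via R1 from conn(c,j), edge(j,c)
round 2: derive conn(c,i) via R1 from conn(c,h), edge(h,i)
round 2: derive conn(j,g) via R1 from conn(j,c), edge(c,g)
round 2: derive conn(j,j) via R1 from conn(j,c), edge(c,j)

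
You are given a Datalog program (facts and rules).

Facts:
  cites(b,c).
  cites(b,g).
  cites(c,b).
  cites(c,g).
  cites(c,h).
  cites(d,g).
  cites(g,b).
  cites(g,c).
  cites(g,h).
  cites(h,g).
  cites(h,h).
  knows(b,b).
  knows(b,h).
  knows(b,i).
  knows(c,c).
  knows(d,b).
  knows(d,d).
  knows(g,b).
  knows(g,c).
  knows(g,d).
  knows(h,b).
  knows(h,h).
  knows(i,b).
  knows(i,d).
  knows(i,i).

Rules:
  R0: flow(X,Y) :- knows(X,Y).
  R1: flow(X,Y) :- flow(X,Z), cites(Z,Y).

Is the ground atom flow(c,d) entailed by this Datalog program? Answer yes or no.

round 1: derive flow(b,b) via R0 from knows(b,b)
round 1: derive flow(b,h) via R0 from knows(b,h)
round 1: derive flow(b,i) via R0 from knows(b,i)
round 1: derive flow(c,c) via R0 from knows(c,c)
round 1: derive flow(d,b) via R0 from knows(d,b)
round 1: derive flow(d,d) via R0 from knows(d,d)
round 1: derive flow(g,b) via R0 from knows(g,b)
round 1: derive flow(g,c) via R0 from knows(g,c)
round 1: derive flow(g,d) via R0 from knows(g,d)
round 1: derive flow(h,b) via R0 from knows(h,b)
round 1: derive flow(h,h) via R0 from knows(h,h)
round 1: derive flow(i,b) via R0 from knows(i,b)
round 1: derive flow(i,d) via R0 from knows(i,d)
round 1: derive flow(i,i) via R0 from knows(i,i)
round 2: derive flow(b,c) via R1 from flow(b,b), cites(b,c)
round 2: derive flow(b,g) via R1 from flow(b,b), cites(b,g)
round 2: derive flow(c,b) via R1 from flow(c,c), cites(c,b)
round 2: derive flow(c,g) via R1 from flow(c,c), cites(c,g)
round 2: derive flow(c,h) via R1 from flow(c,c), cites(c,h)
round 2: derive flow(d,c) via R1 from flow(d,b), cites(b,c)
round 2: derive flow(d,g) via R1 from flow(d,b), cites(b,g)
round 2: derive flow(g,g) via R1 from flow(g,b), cites(b,g)
round 2: derive flow(g,h) via R1 from flow(g,c), cites(c,h)
round 2: derive flow(h,c) via R1 from flow(h,b), cites(b,c)
round 2: derive flow(h,g) via R1 from flow(h,b), cites(b,g)
round 2: derive flow(i,c) via R1 from flow(i,b), cites(b,c)
round 2: derive flow(i,g) via R1 from flow(i,b), cites(b,g)
round 3: derive flow(d,h) via R1 from flow(d,c), cites(c,h)
round 3: derive flow(i,h) via R1 from flow(i,c), cites(c,h)

no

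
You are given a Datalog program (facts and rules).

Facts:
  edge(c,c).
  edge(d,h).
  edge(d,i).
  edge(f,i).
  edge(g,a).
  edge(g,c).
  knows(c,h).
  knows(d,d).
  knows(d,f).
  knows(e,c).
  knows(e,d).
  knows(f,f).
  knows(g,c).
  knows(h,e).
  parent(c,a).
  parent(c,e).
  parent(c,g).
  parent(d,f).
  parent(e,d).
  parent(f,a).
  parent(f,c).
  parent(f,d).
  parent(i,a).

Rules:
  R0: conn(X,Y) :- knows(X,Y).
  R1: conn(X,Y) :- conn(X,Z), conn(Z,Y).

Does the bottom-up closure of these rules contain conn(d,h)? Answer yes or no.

round 1: derive conn(c,h) via R0 from knows(c,h)
round 1: derive conn(d,d) via R0 from knows(d,d)
round 1: derive conn(d,f) via R0 from knows(d,f)
round 1: derive conn(e,c) via R0 from knows(e,c)
round 1: derive conn(e,d) via R0 from knows(e,d)
round 1: derive conn(f,f) via R0 from knows(f,f)
round 1: derive conn(g,c) via R0 from knows(g,c)
round 1: derive conn(h,e) via R0 from knows(h,e)
round 2: derive conn(c,e) via R1 from conn(c,h), conn(h,e)
round 2: derive conn(e,f) via R1 from conn(e,d), conn(d,f)
round 2: derive conn(e,h) via R1 from conn(e,c), conn(c,h)
round 2: derive conn(g,h) via R1 from conn(g,c), conn(c,h)
round 2: derive conn(h,c) via R1 from conn(h,e), conn(e,c)
round 2: derive conn(h,d) via R1 from conn(h,e), conn(e,d)
round 3: derive conn(c,c) via R1 from conn(c,e), conn(e,c)
round 3: derive conn(c,d) via R1 from conn(c,e), conn(e,d)
round 3: derive conn(c,f) via R1 from conn(c,e), conn(e,f)
round 3: derive conn(e,e) via R1 from conn(e,c), conn(c,e)
round 3: derive conn(g,d) via R1 from conn(g,h), conn(h,d)
round 3: derive conn(g,e) via R1 from conn(g,c), conn(c,e)
round 3: derive conn(h,f) via R1 from conn(h,d), conn(d,f)
round 3: derive conn(h,h) via R1 from conn(h,c), conn(c,h)
round 4: derive conn(g,f) via R1 from conn(g,c), conn(c,f)

no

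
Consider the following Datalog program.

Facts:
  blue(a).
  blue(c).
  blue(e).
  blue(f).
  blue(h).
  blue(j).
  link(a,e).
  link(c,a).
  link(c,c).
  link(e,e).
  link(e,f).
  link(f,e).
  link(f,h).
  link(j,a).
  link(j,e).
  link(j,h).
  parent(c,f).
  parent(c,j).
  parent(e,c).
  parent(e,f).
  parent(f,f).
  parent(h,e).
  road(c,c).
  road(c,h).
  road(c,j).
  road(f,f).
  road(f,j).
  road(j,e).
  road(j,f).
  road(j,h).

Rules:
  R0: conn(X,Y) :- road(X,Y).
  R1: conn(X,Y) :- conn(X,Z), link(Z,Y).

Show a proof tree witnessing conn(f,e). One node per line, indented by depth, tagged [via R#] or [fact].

round 1: derive conn(c,c) via R0 from road(c,c)
round 1: derive conn(c,h) via R0 from road(c,h)
round 1: derive conn(c,j) via R0 from road(c,j)
round 1: derive conn(f,f) via R0 from road(f,f)
round 1: derive conn(f,j) via R0 from road(f,j)
round 1: derive conn(j,e) via R0 from road(j,e)
round 1: derive conn(j,f) via R0 from road(j,f)
round 1: derive conn(j,h) via R0 from road(j,h)
round 2: derive conn(c,a) via R1 from conn(c,c), link(c,a)
round 2: derive conn(c,e) via R1 from conn(c,j), link(j,e)
round 2: derive conn(f,a) via R1 from conn(f,j), link(j,a)
round 2: derive conn(f,e) via R1 from conn(f,f), link(f,e)
round 2: derive conn(f,h) via R1 from conn(f,f), link(f,h)
round 3: derive conn(c,f) via R1 from conn(c,e), link(e,f)

conn(f,e)  [via R1]
  conn(f,f)  [via R0]
    road(f,f)  [fact]
  link(f,e)  [fact]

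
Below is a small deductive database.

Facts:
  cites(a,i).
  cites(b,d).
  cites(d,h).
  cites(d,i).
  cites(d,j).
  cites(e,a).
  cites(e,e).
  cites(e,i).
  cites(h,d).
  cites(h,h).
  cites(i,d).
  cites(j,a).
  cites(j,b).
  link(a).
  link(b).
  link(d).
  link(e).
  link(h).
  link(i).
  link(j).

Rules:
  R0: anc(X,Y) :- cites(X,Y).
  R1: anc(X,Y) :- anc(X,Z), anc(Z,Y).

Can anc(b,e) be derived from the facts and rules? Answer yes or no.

no

round 1: derive anc(a,i) via R0 from cites(a,i)
round 1: derive anc(b,d) via R0 from cites(b,d)
round 1: derive anc(d,h) via R0 from cites(d,h)
round 1: derive anc(d,i) via R0 from cites(d,i)
round 1: derive anc(d,j) via R0 from cites(d,j)
round 1: derive anc(e,a) via R0 from cites(e,a)
round 1: derive anc(e,e) via R0 from cites(e,e)
round 1: derive anc(e,i) via R0 from cites(e,i)
round 1: derive anc(h,d) via R0 from cites(h,d)
round 1: derive anc(h,h) via R0 from cites(h,h)
round 1: derive anc(i,d) via R0 from cites(i,d)
round 1: derive anc(j,a) via R0 from cites(j,a)
round 1: derive anc(j,b) via R0 from cites(j,b)
round 2: derive anc(a,d) via R1 from anc(a,i), anc(i,d)
round 2: derive anc(b,h) via R1 from anc(b,d), anc(d,h)
round 2: derive anc(b,i) via R1 from anc(b,d), anc(d,i)
round 2: derive anc(b,j) via R1 from anc(b,d), anc(d,j)
round 2: derive anc(d,a) via R1 from anc(d,j), anc(j,a)
round 2: derive anc(d,b) via R1 from anc(d,j), anc(j,b)
round 2: derive anc(d,d) via R1 from anc(d,h), anc(h,d)
round 2: derive anc(e,d) via R1 from anc(e,i), anc(i,d)
round 2: derive anc(h,i) via R1 from anc(h,d), anc(d,i)
round 2: derive anc(h,j) via R1 from anc(h,d), anc(d,j)
round 2: derive anc(i,h) via R1 from anc(i,d), anc(d,h)
round 2: derive anc(i,i) via R1 from anc(i,d), anc(d,i)
round 2: derive anc(i,j) via R1 from anc(i,d), anc(d,j)
round 2: derive anc(j,d) via R1 from anc(j,b), anc(b,d)
round 2: derive anc(j,i) via R1 from anc(j,a), anc(a,i)
round 3: derive anc(a,a) via R1 from anc(a,d), anc(d,a)
round 3: derive anc(a,b) via R1 from anc(a,d), anc(d,b)
round 3: derive anc(a,h) via R1 from anc(a,d), anc(d,h)
round 3: derive anc(a,j) via R1 from anc(a,d), anc(d,j)
round 3: derive anc(b,a) via R1 from anc(b,d), anc(d,a)
round 3: derive anc(b,b) via R1 from anc(b,d), anc(d,b)
round 3: derive anc(e,b) via R1 from anc(e,d), anc(d,b)
round 3: derive anc(e,h) via R1 from anc(e,d), anc(d,h)
round 3: derive anc(e,j) via R1 from anc(e,d), anc(d,j)
round 3: derive anc(h,a) via R1 from anc(h,d), anc(d,a)
round 3: derive anc(h,b) via R1 from anc(h,d), anc(d,b)
round 3: derive anc(i,a) via R1 from anc(i,d), anc(d,a)
round 3: derive anc(i,b) via R1 from anc(i,d), anc(d,b)
round 3: derive anc(j,h) via R1 from anc(j,b), anc(b,h)
round 3: derive anc(j,j) via R1 from anc(j,b), anc(b,j)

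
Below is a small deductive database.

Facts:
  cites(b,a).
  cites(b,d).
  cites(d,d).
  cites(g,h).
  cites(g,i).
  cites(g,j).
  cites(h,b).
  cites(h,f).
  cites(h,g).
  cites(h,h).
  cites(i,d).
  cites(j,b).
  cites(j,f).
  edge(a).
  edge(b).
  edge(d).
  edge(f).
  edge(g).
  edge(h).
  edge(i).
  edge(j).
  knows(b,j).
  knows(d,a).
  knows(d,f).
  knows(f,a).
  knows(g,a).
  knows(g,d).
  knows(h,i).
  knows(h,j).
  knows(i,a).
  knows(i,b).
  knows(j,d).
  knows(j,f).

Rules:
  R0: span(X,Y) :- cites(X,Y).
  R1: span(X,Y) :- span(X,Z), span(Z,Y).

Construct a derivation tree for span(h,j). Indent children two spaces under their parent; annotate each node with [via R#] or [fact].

round 1: derive span(b,a) via R0 from cites(b,a)
round 1: derive span(b,d) via R0 from cites(b,d)
round 1: derive span(d,d) via R0 from cites(d,d)
round 1: derive span(g,h) via R0 from cites(g,h)
round 1: derive span(g,i) via R0 from cites(g,i)
round 1: derive span(g,j) via R0 from cites(g,j)
round 1: derive span(h,b) via R0 from cites(h,b)
round 1: derive span(h,f) via R0 from cites(h,f)
round 1: derive span(h,g) via R0 from cites(h,g)
round 1: derive span(h,h) via R0 from cites(h,h)
round 1: derive span(i,d) via R0 from cites(i,d)
round 1: derive span(j,b) via R0 from cites(j,b)
round 1: derive span(j,f) via R0 from cites(j,f)
round 2: derive span(g,b) via R1 from span(g,h), span(h,b)
round 2: derive span(g,d) via R1 from span(g,i), span(i,d)
round 2: derive span(g,f) via R1 from span(g,h), span(h,f)
round 2: derive span(g,g) via R1 from span(g,h), span(h,g)
round 2: derive span(h,a) via R1 from span(h,b), span(b,a)
round 2: derive span(h,d) via R1 from span(h,b), span(b,d)
round 2: derive span(h,i) via R1 from span(h,g), span(g,i)
round 2: derive span(h,j) via R1 from span(h,g), span(g,j)
round 2: derive span(j,a) via R1 from span(j,b), span(b,a)
round 2: derive span(j,d) via R1 from span(j,b), span(b,d)
round 3: derive span(g,a) via R1 from span(g,b), span(b,a)

span(h,j)  [via R1]
  span(h,g)  [via R0]
    cites(h,g)  [fact]
  span(g,j)  [via R0]
    cites(g,j)  [fact]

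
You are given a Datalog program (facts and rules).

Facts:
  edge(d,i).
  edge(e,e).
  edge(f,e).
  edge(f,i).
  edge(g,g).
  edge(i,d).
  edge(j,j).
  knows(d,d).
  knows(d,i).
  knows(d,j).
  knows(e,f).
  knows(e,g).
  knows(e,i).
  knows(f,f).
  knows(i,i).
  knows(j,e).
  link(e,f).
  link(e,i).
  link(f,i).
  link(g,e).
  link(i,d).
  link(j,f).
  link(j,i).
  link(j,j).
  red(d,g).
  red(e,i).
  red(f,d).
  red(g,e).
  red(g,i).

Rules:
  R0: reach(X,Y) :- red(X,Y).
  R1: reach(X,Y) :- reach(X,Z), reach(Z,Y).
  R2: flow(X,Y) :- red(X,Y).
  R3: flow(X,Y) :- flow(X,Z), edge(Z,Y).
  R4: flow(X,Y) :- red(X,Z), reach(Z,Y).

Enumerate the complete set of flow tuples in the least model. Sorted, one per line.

flow(d,d)
flow(d,e)
flow(d,g)
flow(d,i)
flow(e,d)
flow(e,i)
flow(f,d)
flow(f,e)
flow(f,g)
flow(f,i)
flow(g,d)
flow(g,e)
flow(g,i)

round 1: derive reach(d,g) via R0 from red(d,g)
round 1: derive reach(e,i) via R0 from red(e,i)
round 1: derive reach(f,d) via R0 from red(f,d)
round 1: derive reach(g,e) via R0 from red(g,e)
round 1: derive reach(g,i) via R0 from red(g,i)
round 1: derive flow(d,g) via R2 from red(d,g)
round 1: derive flow(e,i) via R2 from red(e,i)
round 1: derive flow(f,d) via R2 from red(f,d)
round 1: derive flow(g,e) via R2 from red(g,e)
round 1: derive flow(g,i) via R2 from red(g,i)
round 2: derive reach(d,e) via R1 from reach(d,g), reach(g,e)
round 2: derive reach(d,i) via R1 from reach(d,g), reach(g,i)
round 2: derive reach(f,g) via R1 from reach(f,d), reach(d,g)
round 2: derive flow(e,d) via R3 from flow(e,i), edge(i,d)
round 2: derive flow(f,i) via R3 from flow(f,d), edge(d,i)
round 2: derive flow(g,d) via R3 from flow(g,i), edge(i,d)
round 2: derive flow(d,e) via R4 from red(d,g), reach(g,e)
round 2: derive flow(d,i) via R4 from red(d,g), reach(g,i)
round 2: derive flow(f,g) via R4 from red(f,d), reach(d,g)
round 3: derive reach(f,e) via R1 from reach(f,d), reach(d,e)
round 3: derive reach(f,i) via R1 from reach(f,d), reach(d,i)
round 3: derive flow(d,d) via R3 from flow(d,i), edge(i,d)
round 3: derive flow(f,e) via R4 from red(f,d), reach(d,e)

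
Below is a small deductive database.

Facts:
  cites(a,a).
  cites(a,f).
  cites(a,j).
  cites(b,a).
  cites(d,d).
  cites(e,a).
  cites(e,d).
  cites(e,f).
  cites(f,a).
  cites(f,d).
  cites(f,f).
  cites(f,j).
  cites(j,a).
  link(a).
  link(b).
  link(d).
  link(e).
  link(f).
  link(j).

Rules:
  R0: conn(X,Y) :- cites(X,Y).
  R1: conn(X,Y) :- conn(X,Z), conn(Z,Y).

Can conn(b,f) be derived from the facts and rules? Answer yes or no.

round 1: derive conn(a,a) via R0 from cites(a,a)
round 1: derive conn(a,f) via R0 from cites(a,f)
round 1: derive conn(a,j) via R0 from cites(a,j)
round 1: derive conn(b,a) via R0 from cites(b,a)
round 1: derive conn(d,d) via R0 from cites(d,d)
round 1: derive conn(e,a) via R0 from cites(e,a)
round 1: derive conn(e,d) via R0 from cites(e,d)
round 1: derive conn(e,f) via R0 from cites(e,f)
round 1: derive conn(f,a) via R0 from cites(f,a)
round 1: derive conn(f,d) via R0 from cites(f,d)
round 1: derive conn(f,f) via R0 from cites(f,f)
round 1: derive conn(f,j) via R0 from cites(f,j)
round 1: derive conn(j,a) via R0 from cites(j,a)
round 2: derive conn(a,d) via R1 from conn(a,f), conn(f,d)
round 2: derive conn(b,f) via R1 from conn(b,a), conn(a,f)
round 2: derive conn(b,j) via R1 from conn(b,a), conn(a,j)
round 2: derive conn(e,j) via R1 from conn(e,a), conn(a,j)
round 2: derive conn(j,f) via R1 from conn(j,a), conn(a,f)
round 2: derive conn(j,j) via R1 from conn(j,a), conn(a,j)
round 3: derive conn(b,d) via R1 from conn(b,a), conn(a,d)
round 3: derive conn(j,d) via R1 from conn(j,a), conn(a,d)

yes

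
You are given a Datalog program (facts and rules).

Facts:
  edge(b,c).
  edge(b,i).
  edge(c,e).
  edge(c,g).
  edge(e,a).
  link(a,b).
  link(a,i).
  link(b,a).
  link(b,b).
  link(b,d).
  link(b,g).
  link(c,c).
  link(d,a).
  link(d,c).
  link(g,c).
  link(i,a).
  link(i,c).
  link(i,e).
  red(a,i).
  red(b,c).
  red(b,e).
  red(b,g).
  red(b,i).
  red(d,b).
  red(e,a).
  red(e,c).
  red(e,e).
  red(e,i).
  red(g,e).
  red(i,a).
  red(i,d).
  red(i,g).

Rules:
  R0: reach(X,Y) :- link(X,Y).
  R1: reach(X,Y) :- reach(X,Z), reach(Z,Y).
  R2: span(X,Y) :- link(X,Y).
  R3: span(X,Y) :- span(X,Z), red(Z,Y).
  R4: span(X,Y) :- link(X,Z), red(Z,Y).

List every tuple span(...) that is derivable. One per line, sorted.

span(a,a)
span(a,b)
span(a,c)
span(a,d)
span(a,e)
span(a,g)
span(a,i)
span(b,a)
span(b,b)
span(b,c)
span(b,d)
span(b,e)
span(b,g)
span(b,i)
span(c,c)
span(d,a)
span(d,b)
span(d,c)
span(d,d)
span(d,e)
span(d,g)
span(d,i)
span(g,c)
span(i,a)
span(i,b)
span(i,c)
span(i,d)
span(i,e)
span(i,g)
span(i,i)

round 1: derive span(a,b) via R2 from link(a,b)
round 1: derive span(a,i) via R2 from link(a,i)
round 1: derive span(b,a) via R2 from link(b,a)
round 1: derive span(b,b) via R2 from link(b,b)
round 1: derive span(b,d) via R2 from link(b,d)
round 1: derive span(b,g) via R2 from link(b,g)
round 1: derive span(c,c) via R2 from link(c,c)
round 1: derive span(d,a) via R2 from link(d,a)
round 1: derive span(d,c) via R2 from link(d,c)
round 1: derive span(g,c) via R2 from link(g,c)
round 1: derive span(i,a) via R2 from link(i,a)
round 1: derive span(i,c) via R2 from link(i,c)
round 1: derive span(i,e) via R2 from link(i,e)
round 1: derive span(a,a) via R4 from link(a,i), red(i,a)
round 1: derive span(a,c) via R4 from link(a,b), red(b,c)
round 1: derive span(a,d) via R4 from link(a,i), red(i,d)
round 1: derive span(a,e) via R4 from link(a,b), red(b,e)
round 1: derive span(a,g) via R4 from link(a,b), red(b,g)
round 1: derive span(b,c) via R4 from link(b,b), red(b,c)
round 1: derive span(b,e) via R4 from link(b,b), red(b,e)
round 1: derive span(b,i) via R4 from link(b,a), red(a,i)
round 1: derive span(d,i) via R4 from link(d,a), red(a,i)
round 1: derive span(i,i) via R4 from link(i,a), red(a,i)
round 2: derive span(d,d) via R3 from span(d,i), red(i,d)
round 2: derive span(d,g) via R3 from span(d,i), red(i,g)
round 2: derive span(i,d) via R3 from span(i,i), red(i,d)
round 2: derive span(i,g) via R3 from span(i,i), red(i,g)
round 3: derive span(d,b) via R3 from span(d,d), red(d,b)
round 3: derive span(d,e) via R3 from span(d,g), red(g,e)
round 3: derive span(i,b) via R3 from span(i,d), red(d,b)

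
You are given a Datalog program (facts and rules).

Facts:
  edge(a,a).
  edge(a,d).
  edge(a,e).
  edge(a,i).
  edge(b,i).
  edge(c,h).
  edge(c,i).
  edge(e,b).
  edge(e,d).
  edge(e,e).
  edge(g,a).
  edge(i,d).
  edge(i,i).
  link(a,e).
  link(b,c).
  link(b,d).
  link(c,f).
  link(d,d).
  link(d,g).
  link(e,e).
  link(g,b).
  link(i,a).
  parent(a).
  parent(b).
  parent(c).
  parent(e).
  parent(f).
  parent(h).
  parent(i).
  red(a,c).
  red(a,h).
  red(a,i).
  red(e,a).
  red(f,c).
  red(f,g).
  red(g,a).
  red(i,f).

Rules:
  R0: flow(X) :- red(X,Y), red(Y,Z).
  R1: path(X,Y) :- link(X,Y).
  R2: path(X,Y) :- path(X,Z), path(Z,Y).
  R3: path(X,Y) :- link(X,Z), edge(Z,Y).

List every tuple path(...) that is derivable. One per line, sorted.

path(a,a)
path(a,b)
path(a,c)
path(a,d)
path(a,e)
path(a,f)
path(a,g)
path(a,h)
path(a,i)
path(b,a)
path(b,b)
path(b,c)
path(b,d)
path(b,e)
path(b,f)
path(b,g)
path(b,h)
path(b,i)
path(c,f)
path(d,a)
path(d,b)
path(d,c)
path(d,d)
path(d,e)
path(d,f)
path(d,g)
path(d,h)
path(d,i)
path(e,a)
path(e,b)
path(e,c)
path(e,d)
path(e,e)
path(e,f)
path(e,g)
path(e,h)
path(e,i)
path(g,a)
path(g,b)
path(g,c)
path(g,d)
path(g,e)
path(g,f)
path(g,g)
path(g,h)
path(g,i)
path(i,a)
path(i,b)
path(i,c)
path(i,d)
path(i,e)
path(i,f)
path(i,g)
path(i,h)
path(i,i)

round 1: derive path(a,e) via R1 from link(a,e)
round 1: derive path(b,c) via R1 from link(b,c)
round 1: derive path(b,d) via R1 from link(b,d)
round 1: derive path(c,f) via R1 from link(c,f)
round 1: derive path(d,d) via R1 from link(d,d)
round 1: derive path(d,g) via R1 from link(d,g)
round 1: derive path(e,e) via R1 from link(e,e)
round 1: derive path(g,b) via R1 from link(g,b)
round 1: derive path(i,a) via R1 from link(i,a)
round 1: derive path(a,b) via R3 from link(a,e), edge(e,b)
round 1: derive path(a,d) via R3 from link(a,e), edge(e,d)
round 1: derive path(b,h) via R3 from link(b,c), edge(c,h)
round 1: derive path(b,i) via R3 from link(b,c), edge(c,i)
round 1: derive path(d,a) via R3 from link(d,g), edge(g,a)
round 1: derive path(e,b) via R3 from link(e,e), edge(e,b)
round 1: derive path(e,d) via R3 from link(e,e), edge(e,d)
round 1: derive path(g,i) via R3 from link(g,b), edge(b,i)
round 1: derive path(i,d) via R3 from link(i,a), edge(a,d)
round 1: derive path(i,e) via R3 from link(i,a), edge(a,e)
round 1: derive path(i,i) via R3 from link(i,a), edge(a,i)
round 2: derive path(a,a) via R2 from path(a,d), path(d,a)
round 2: derive path(a,c) via R2 from path(a,b), path(b,c)
round 2: derive path(a,g) via R2 from path(a,d), path(d,g)
round 2: derive path(a,h) via R2 from path(a,b), path(b,h)
round 2: derive path(a,i) via R2 from path(a,b), path(b,i)
round 2: derive path(b,a) via R2 from path(b,d), path(d,a)
round 2: derive path(b,e) via R2 from path(b,i), path(i,e)
round 2: derive path(b,f) via R2 from path(b,c), path(c,f)
round 2: derive path(b,g) via R2 from path(b,d), path(d,g)
round 2: derive path(d,b) via R2 from path(d,a), path(a,b)
round 2: derive path(d,e) via R2 from path(d,a), path(a,e)
round 2: derive path(d,i) via R2 from path(d,g), path(g,i)
round 2: derive path(e,a) via R2 from path(e,d), path(d,a)
round 2: derive path(e,c) via R2 from path(e,b), path(b,c)
round 2: derive path(e,g) via R2 from path(e,d), path(d,g)
round 2: derive path(e,h) via R2 from path(e,b), path(b,h)
round 2: derive path(e,i) via R2 from path(e,b), path(b,i)
round 2: derive path(g,a) via R2 from path(g,i), path(i,a)
round 2: derive path(g,c) via R2 from path(g,b), path(b,c)
round 2: derive path(g,d) via R2 from path(g,b), path(b,d)
round 2: derive path(g,e) via R2 from path(g,i), path(i,e)
round 2: derive path(g,h) via R2 from path(g,b), path(b,h)
round 2: derive path(i,b) via R2 from path(i,a), path(a,b)
round 2: derive path(i,g) via R2 from path(i,d), path(d,g)
round 3: derive path(a,f) via R2 from path(a,b), path(b,f)
round 3: derive path(b,b) via R2 from path(b,a), path(a,b)
round 3: derive path(d,c) via R2 from path(d,a), path(a,c)
round 3: derive path(d,f) via R2 from path(d,b), path(b,f)
round 3: derive path(d,h) via R2 from path(d,a), path(a,h)
round 3: derive path(e,f) via R2 from path(e,b), path(b,f)
round 3: derive path(g,f) via R2 from path(g,b), path(b,f)
round 3: derive path(g,g) via R2 from path(g,a), path(a,g)
round 3: derive path(i,c) via R2 from path(i,a), path(a,c)
round 3: derive path(i,f) via R2 from path(i,b), path(b,f)
round 3: derive path(i,h) via R2 from path(i,a), path(a,h)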